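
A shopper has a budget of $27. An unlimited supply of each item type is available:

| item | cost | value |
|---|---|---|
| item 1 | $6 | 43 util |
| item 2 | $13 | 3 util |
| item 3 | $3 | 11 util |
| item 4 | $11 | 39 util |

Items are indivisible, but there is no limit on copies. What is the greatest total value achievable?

183 util

Best value-per-unit is item 1 at 43/6; filling with it alone gives 4×43 = 172.
Optimal mix: 4×item 1 + 1×item 3 → cost 27, value 183.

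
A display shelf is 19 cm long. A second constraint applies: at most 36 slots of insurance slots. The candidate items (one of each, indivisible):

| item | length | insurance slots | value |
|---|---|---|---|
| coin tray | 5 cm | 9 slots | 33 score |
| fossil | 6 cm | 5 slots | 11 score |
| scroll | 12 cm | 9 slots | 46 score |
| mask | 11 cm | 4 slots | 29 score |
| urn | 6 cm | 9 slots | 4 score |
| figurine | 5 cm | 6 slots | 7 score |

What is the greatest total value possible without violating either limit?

79 score

Feasible sets respecting both limits:
- coin tray+scroll: length 17, insurance slots 18, value 79
- coin tray+mask: length 16, insurance slots 13, value 62
- fossil+scroll: length 18, insurance slots 14, value 57
- scroll+figurine: length 17, insurance slots 15, value 53
Best: 79 score.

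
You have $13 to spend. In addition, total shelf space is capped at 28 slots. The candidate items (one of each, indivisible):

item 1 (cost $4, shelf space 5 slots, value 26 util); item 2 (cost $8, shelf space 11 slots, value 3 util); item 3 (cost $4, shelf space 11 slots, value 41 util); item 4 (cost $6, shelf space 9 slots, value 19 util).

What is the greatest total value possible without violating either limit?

Feasible sets respecting both limits:
- item 1+item 3: cost 8, shelf space 16, value 67
- item 3+item 4: cost 10, shelf space 20, value 60
- item 1+item 4: cost 10, shelf space 14, value 45
- item 2+item 3: cost 12, shelf space 22, value 44
Best: 67 util.

67 util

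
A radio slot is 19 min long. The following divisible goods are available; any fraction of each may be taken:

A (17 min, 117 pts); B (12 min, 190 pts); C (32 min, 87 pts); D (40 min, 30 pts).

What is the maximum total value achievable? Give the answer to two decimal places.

Take in order of value per unit:
- B (190/12 per unit): all 12 → value 190, running total 190.00
- A (117/17 per unit): 7 of 17 → value 7×117/17 = 48.1765, running total 238.18
Total 238.18.

238.18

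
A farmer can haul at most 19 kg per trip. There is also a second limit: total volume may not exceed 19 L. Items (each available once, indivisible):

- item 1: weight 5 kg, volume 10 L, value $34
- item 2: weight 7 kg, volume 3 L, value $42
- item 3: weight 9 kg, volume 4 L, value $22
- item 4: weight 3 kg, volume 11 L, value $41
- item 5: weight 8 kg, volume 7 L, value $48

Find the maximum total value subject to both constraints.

$105

Feasible sets respecting both limits:
- item 2+item 3+item 4: weight 19, volume 18, value 105
- item 2+item 5: weight 15, volume 10, value 90
- item 4+item 5: weight 11, volume 18, value 89
Best: $105.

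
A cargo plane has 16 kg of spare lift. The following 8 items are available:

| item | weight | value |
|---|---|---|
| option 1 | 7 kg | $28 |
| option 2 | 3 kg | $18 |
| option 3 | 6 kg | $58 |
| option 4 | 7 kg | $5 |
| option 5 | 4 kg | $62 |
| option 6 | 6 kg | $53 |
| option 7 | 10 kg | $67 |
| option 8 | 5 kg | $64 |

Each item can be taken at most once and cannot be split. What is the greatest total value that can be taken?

$184

Check high-value combinations within 16 kg:
- option 3+option 5+option 8: weight 6+4+5=15, value 58+62+64=184
- option 5+option 6+option 8: weight 4+6+5=15, value 62+53+64=179
- option 3+option 5+option 6: weight 6+4+6=16, value 58+62+53=173
- option 1+option 5+option 8: weight 7+4+5=16, value 28+62+64=154
- option 2+option 5+option 8: weight 3+4+5=12, value 18+62+64=144
Best: $184.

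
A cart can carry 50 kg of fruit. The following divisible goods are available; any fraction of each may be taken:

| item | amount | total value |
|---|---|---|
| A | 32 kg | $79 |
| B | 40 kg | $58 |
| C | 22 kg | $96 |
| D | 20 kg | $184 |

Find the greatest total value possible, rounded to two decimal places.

299.75

Take in order of value per unit:
- D (184/20 per unit): all 20 → value 184, running total 184.00
- C (96/22 per unit): all 22 → value 96, running total 280.00
- A (79/32 per unit): 8 of 32 → value 8×79/32 = 19.7500, running total 299.75
Total 299.75.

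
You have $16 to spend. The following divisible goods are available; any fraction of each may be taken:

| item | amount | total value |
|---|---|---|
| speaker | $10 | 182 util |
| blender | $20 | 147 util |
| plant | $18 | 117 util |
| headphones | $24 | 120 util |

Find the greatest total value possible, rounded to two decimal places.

Take in order of value per unit:
- speaker (182/10 per unit): all 10 → value 182, running total 182.00
- blender (147/20 per unit): 6 of 20 → value 6×147/20 = 44.1000, running total 226.10
Total 226.10.

226.10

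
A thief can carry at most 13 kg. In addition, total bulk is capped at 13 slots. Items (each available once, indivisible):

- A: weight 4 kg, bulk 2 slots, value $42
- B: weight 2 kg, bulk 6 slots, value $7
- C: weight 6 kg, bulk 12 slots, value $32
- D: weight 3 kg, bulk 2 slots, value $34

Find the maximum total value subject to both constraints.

Feasible sets respecting both limits:
- A+B+D: weight 9, bulk 10, value 83
- A+D: weight 7, bulk 4, value 76
- A+B: weight 6, bulk 8, value 49
Best: $83.

$83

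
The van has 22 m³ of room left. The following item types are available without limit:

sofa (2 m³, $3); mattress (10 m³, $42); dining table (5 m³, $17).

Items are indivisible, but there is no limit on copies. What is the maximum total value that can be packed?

Best value-per-unit is mattress at 42/10; filling with it alone gives 2×42 = 84.
Optimal mix: 1×sofa + 2×mattress → volume 22, value 87.

$87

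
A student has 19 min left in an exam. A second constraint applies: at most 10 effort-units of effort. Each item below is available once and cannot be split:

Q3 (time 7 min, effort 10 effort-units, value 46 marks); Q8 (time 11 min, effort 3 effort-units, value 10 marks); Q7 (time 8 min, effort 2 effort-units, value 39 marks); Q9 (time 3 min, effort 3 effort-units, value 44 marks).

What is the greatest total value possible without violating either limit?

83 marks

Feasible sets respecting both limits:
- Q7+Q9: time 11, effort 5, value 83
- Q8+Q9: time 14, effort 6, value 54
- Q8+Q7: time 19, effort 5, value 49
- Q3: time 7, effort 10, value 46
Best: 83 marks.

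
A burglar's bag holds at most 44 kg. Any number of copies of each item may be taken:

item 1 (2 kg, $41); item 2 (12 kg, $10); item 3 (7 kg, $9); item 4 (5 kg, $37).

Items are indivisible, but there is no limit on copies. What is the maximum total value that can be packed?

$902

Best value-per-unit is item 1 at 41/2, and filling with it alone uses weight 22×2=44. No mix of the others beats 22×41 = 902.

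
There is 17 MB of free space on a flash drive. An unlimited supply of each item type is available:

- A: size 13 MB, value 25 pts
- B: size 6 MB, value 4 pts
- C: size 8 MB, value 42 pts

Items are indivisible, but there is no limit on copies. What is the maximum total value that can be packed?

Best value-per-unit is C at 42/8, and filling with it alone uses size 2×8=16. No mix of the others beats 2×42 = 84.

84 pts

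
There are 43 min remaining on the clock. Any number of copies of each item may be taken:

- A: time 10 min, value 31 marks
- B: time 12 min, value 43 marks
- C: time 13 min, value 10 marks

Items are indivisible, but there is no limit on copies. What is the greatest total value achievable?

136 marks

Best value-per-unit is B at 43/12; filling with it alone gives 3×43 = 129.
Optimal mix: 3×A + 1×B → time 42, value 136.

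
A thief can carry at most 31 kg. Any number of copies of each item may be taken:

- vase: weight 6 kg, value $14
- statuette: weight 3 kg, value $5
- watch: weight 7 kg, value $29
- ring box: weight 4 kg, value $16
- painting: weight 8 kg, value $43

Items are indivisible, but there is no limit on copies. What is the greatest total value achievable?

$158

Best value-per-unit is painting at 43/8; filling with it alone gives 3×43 = 129.
Optimal mix: 1×watch + 3×painting → weight 31, value 158.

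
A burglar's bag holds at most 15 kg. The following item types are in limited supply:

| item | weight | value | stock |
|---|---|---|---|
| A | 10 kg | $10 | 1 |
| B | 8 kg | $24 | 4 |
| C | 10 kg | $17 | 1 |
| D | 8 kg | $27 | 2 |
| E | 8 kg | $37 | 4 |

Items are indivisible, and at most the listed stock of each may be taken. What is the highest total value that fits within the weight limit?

Top feasible selections:
- 1×E: weight 8, value 37
- 1×D: weight 8, value 27
- 1×B: weight 8, value 24
Best: $37.

$37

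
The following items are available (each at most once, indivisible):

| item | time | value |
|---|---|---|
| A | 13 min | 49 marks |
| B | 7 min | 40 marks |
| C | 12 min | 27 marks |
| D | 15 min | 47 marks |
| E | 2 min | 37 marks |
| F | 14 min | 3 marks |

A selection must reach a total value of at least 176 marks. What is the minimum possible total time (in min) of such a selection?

49

Subsets with value ≥ 176, sorted by total time:
- A+B+C+D+E: time 49, value 200
- A+B+D+E+F: time 51, value 176
Minimum time: 49 min.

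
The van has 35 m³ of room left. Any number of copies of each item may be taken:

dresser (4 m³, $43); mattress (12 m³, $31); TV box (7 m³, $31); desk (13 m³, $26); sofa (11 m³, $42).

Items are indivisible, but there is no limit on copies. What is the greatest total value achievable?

$344

Best value-per-unit is dresser at 43/4, and filling with it alone uses volume 8×4=32. No mix of the others beats 8×43 = 344.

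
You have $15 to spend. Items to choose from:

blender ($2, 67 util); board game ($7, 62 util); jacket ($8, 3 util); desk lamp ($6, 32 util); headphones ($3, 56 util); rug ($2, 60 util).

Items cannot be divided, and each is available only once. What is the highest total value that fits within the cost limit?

Check high-value combinations within $15:
- blender+board game+headphones+rug: cost 2+7+3+2=14, value 67+62+56+60=245
- blender+desk lamp+headphones+rug: cost 2+6+3+2=13, value 67+32+56+60=215
- blender+board game+rug: cost 2+7+2=11, value 67+62+60=189
Best: 245 util.

245 util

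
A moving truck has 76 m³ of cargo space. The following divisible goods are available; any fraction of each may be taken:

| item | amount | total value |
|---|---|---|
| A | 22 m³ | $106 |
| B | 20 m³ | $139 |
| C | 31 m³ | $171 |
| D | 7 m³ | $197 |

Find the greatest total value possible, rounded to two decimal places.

593.73

Take in order of value per unit:
- D (197/7 per unit): all 7 → value 197, running total 197.00
- B (139/20 per unit): all 20 → value 139, running total 336.00
- C (171/31 per unit): all 31 → value 171, running total 507.00
- A (106/22 per unit): 18 of 22 → value 18×106/22 = 86.7273, running total 593.73
Total 593.73.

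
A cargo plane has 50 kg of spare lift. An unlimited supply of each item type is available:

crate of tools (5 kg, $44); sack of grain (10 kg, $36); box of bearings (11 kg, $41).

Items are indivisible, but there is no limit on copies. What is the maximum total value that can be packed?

Best value-per-unit is crate of tools at 44/5, and filling with it alone uses weight 10×5=50. No mix of the others beats 10×44 = 440.

$440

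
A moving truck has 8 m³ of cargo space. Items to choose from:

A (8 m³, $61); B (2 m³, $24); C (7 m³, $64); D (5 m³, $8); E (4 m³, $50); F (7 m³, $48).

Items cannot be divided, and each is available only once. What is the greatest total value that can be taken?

$74

This is a 0/1 knapsack; check combinations near the capacity.
- B+E: volume 2+4=6, value 24+50=74
- C: volume 7, value 64
- A: volume 8, value 61
- E: volume 4, value 50
Best: $74.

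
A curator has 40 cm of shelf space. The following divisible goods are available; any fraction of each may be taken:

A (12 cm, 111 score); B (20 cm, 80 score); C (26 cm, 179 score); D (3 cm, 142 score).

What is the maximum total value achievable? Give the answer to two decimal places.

Take in order of value per unit:
- D (142/3 per unit): all 3 → value 142, running total 142.00
- A (111/12 per unit): all 12 → value 111, running total 253.00
- C (179/26 per unit): 25 of 26 → value 25×179/26 = 172.1154, running total 425.12
Total 425.12.

425.12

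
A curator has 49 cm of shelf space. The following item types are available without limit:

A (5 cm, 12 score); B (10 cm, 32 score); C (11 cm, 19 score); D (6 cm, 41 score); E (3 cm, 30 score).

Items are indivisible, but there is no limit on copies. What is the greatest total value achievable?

Best value-per-unit is E at 30/3, and filling with it alone uses length 16×3=48. No mix of the others beats 16×30 = 480.

480 score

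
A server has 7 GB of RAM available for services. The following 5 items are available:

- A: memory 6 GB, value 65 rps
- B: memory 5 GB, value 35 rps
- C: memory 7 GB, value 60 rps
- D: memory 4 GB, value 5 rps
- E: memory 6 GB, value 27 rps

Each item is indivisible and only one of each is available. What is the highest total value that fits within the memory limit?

65 rps

Check high-value combinations within 7 GB:
- A: memory 6, value 65
- C: memory 7, value 60
- B: memory 5, value 35
- E: memory 6, value 27
- D: memory 4, value 5
Best: 65 rps.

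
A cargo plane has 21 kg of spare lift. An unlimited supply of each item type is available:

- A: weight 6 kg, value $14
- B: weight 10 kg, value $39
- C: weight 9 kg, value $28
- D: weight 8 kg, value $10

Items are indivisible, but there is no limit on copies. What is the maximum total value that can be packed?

$78

Best value-per-unit is B at 39/10, and filling with it alone uses weight 2×10=20. No mix of the others beats 2×39 = 78.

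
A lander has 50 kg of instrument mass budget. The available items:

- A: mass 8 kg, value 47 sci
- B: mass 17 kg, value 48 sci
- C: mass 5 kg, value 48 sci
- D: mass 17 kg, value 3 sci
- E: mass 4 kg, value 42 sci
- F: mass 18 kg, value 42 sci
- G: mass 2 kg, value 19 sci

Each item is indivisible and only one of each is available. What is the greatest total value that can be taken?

Check high-value combinations within 50 kg:
- A+B+C+E+G: mass 8+17+5+4+2=36, value 47+48+48+42+19=204
- A+B+C+F+G: mass 8+17+5+18+2=50, value 47+48+48+42+19=204
- B+C+E+F+G: mass 17+5+4+18+2=46, value 48+48+42+42+19=199
Best: 204 sci.

204 sci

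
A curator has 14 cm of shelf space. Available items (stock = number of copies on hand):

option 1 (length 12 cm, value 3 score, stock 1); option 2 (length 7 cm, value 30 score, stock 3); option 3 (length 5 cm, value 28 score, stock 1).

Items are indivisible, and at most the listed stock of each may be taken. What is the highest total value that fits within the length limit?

Top feasible selections:
- 2×option 2: length 14, value 60
- 1×option 2 + 1×option 3: length 12, value 58
- 1×option 2: length 7, value 30
Best: 60 score.

60 score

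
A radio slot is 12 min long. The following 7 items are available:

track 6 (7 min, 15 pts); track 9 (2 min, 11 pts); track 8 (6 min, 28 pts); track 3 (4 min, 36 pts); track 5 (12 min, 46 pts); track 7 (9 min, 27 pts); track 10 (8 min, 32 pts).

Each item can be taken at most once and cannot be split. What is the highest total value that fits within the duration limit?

Check high-value combinations within 12 min:
- track 9+track 8+track 3: duration 2+6+4=12, value 11+28+36=75
- track 3+track 10: duration 4+8=12, value 36+32=68
- track 8+track 3: duration 6+4=10, value 28+36=64
Best: 75 pts.

75 pts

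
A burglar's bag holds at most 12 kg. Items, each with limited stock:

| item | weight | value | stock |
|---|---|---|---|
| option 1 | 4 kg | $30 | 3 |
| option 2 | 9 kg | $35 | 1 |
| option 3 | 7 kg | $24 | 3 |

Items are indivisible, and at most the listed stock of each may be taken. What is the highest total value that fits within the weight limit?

$90

Best selections within weight 12 and stock limits:
- 3×option 1: weight 12, value 90
- 2×option 1: weight 8, value 60
- 1×option 1 + 1×option 3: weight 11, value 54
Best: $90.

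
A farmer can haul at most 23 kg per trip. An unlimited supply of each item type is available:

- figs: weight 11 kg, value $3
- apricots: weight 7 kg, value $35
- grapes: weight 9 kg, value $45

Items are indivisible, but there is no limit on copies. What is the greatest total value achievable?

$115

Best value-per-unit is apricots at 35/7; filling with it alone gives 3×35 = 105.
Optimal mix: 2×apricots + 1×grapes → weight 23, value 115.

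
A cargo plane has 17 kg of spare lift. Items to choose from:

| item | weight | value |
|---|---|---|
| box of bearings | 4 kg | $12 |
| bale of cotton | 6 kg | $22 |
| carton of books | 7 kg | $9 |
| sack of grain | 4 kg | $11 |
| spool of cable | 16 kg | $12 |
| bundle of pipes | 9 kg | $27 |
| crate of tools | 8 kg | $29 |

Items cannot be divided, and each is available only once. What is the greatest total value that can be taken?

$56

Check high-value combinations within 17 kg:
- bundle of pipes+crate of tools: weight 9+8=17, value 27+29=56
- box of bearings+sack of grain+crate of tools: weight 4+4+8=16, value 12+11+29=52
- bale of cotton+crate of tools: weight 6+8=14, value 22+29=51
- box of bearings+sack of grain+bundle of pipes: weight 4+4+9=17, value 12+11+27=50
- bale of cotton+bundle of pipes: weight 6+9=15, value 22+27=49
Best: $56.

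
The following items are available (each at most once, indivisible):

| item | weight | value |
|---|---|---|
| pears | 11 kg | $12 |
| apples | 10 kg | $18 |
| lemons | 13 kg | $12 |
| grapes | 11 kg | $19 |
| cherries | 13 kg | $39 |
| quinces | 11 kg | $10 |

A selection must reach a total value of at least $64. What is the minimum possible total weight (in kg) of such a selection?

34

Subsets with value ≥ 64, sorted by total weight:
- apples+grapes+cherries: weight 34, value 76
- pears+apples+cherries: weight 34, value 69
- apples+cherries+quinces: weight 34, value 67
- pears+grapes+cherries: weight 35, value 70
Minimum weight: 34 kg.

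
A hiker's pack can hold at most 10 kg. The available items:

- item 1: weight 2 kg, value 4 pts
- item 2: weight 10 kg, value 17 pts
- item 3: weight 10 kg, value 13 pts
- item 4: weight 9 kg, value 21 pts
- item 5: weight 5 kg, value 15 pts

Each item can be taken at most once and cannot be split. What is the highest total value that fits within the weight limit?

21 pts

This is a 0/1 knapsack; check combinations near the capacity.
- item 4: weight 9, value 21
- item 1+item 5: weight 2+5=7, value 4+15=19
- item 2: weight 10, value 17
- item 5: weight 5, value 15
- item 3: weight 10, value 13
Best: 21 pts.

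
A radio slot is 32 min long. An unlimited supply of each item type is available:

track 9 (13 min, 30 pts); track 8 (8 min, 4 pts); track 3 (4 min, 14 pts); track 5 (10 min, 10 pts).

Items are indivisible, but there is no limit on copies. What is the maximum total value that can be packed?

Best value-per-unit is track 3 at 14/4, and filling with it alone uses duration 8×4=32. No mix of the others beats 8×14 = 112.

112 pts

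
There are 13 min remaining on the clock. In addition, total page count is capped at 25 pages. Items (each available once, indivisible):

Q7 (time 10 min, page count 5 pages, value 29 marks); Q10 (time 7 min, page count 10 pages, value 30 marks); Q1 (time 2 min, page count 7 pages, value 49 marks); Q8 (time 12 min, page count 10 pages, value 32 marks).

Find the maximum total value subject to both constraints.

79 marks

Feasible sets respecting both limits:
- Q10+Q1: time 9, page count 17, value 79
- Q7+Q1: time 12, page count 12, value 78
- Q1: time 2, page count 7, value 49
- Q8: time 12, page count 10, value 32
Best: 79 marks.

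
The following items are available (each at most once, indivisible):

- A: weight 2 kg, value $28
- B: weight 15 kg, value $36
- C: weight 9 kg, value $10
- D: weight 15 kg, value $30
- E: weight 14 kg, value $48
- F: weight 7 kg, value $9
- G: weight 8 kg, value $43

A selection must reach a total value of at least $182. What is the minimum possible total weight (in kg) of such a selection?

54

Subsets with value ≥ 182, sorted by total weight:
- A+B+D+E+G: weight 54, value 185
- A+B+D+E+F+G: weight 61, value 194
- A+B+C+D+E+G: weight 63, value 195
- A+B+C+D+E+F+G: weight 70, value 204
Minimum weight: 54 kg.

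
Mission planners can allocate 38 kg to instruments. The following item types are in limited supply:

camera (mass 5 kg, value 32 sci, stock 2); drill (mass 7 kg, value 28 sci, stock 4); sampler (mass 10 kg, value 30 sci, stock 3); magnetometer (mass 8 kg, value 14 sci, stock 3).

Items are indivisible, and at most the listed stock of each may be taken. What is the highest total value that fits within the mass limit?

Top feasible selections:
- 2×camera + 4×drill: mass 38, value 176
- 2×camera + 1×drill + 2×sampler: mass 37, value 152
Best: 176 sci.

176 sci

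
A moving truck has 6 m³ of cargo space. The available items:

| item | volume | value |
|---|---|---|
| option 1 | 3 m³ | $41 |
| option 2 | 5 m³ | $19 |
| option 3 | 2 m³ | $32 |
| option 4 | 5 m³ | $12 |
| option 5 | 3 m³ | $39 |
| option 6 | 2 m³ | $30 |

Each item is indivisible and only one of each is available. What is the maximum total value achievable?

Check high-value combinations within 6 m³:
- option 1+option 5: volume 3+3=6, value 41+39=80
- option 1+option 3: volume 3+2=5, value 41+32=73
- option 3+option 5: volume 2+3=5, value 32+39=71
- option 1+option 6: volume 3+2=5, value 41+30=71
- option 5+option 6: volume 3+2=5, value 39+30=69
Best: $80.

$80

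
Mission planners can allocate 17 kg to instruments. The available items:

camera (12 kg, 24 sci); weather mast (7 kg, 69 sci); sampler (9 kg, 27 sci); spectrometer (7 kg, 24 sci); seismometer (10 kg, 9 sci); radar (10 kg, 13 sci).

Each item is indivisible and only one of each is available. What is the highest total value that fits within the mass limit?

This is a 0/1 knapsack; check combinations near the capacity.
- weather mast+sampler: mass 7+9=16, value 69+27=96
- weather mast+spectrometer: mass 7+7=14, value 69+24=93
- weather mast+radar: mass 7+10=17, value 69+13=82
- weather mast+seismometer: mass 7+10=17, value 69+9=78
Best: 96 sci.

96 sci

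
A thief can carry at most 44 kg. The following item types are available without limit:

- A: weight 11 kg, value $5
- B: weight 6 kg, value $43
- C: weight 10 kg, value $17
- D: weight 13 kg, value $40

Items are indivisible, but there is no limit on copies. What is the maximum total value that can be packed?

Best value-per-unit is B at 43/6, and filling with it alone uses weight 7×6=42. No mix of the others beats 7×43 = 301.

$301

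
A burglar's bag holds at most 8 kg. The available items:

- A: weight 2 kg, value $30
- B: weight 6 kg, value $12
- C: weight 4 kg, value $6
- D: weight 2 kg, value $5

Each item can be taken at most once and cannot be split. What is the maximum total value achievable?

$42

Check high-value combinations within 8 kg:
- A+B: weight 2+6=8, value 30+12=42
- A+C+D: weight 2+4+2=8, value 30+6+5=41
- A+C: weight 2+4=6, value 30+6=36
- A+D: weight 2+2=4, value 30+5=35
Best: $42.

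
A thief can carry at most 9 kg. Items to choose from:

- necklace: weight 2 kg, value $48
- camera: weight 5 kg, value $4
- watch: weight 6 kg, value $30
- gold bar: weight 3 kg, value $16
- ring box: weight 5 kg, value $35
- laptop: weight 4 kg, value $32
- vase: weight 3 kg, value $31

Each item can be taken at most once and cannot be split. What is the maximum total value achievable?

Check high-value combinations within 9 kg:
- necklace+laptop+vase: weight 2+4+3=9, value 48+32+31=111
- necklace+gold bar+laptop: weight 2+3+4=9, value 48+16+32=96
- necklace+gold bar+vase: weight 2+3+3=8, value 48+16+31=95
- necklace+ring box: weight 2+5=7, value 48+35=83
Best: $111.

$111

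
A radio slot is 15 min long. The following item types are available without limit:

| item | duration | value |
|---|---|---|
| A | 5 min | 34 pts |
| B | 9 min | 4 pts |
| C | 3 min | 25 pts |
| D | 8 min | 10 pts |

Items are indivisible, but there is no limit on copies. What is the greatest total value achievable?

125 pts

Best value-per-unit is C at 25/3, and filling with it alone uses duration 5×3=15. No mix of the others beats 5×25 = 125.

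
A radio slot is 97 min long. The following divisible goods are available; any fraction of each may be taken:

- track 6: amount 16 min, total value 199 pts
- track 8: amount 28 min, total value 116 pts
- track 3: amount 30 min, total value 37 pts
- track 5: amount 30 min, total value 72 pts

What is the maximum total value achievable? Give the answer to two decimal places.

Take in order of value per unit:
- track 6 (199/16 per unit): all 16 → value 199, running total 199.00
- track 8 (116/28 per unit): all 28 → value 116, running total 315.00
- track 5 (72/30 per unit): all 30 → value 72, running total 387.00
- track 3 (37/30 per unit): 23 of 30 → value 23×37/30 = 28.3667, running total 415.37
Total 415.37.

415.37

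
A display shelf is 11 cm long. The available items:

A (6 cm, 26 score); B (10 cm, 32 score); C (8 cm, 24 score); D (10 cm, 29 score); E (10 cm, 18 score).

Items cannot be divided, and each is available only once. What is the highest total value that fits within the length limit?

This is a 0/1 knapsack; check combinations near the capacity.
- B: length 10, value 32
- D: length 10, value 29
- A: length 6, value 26
- C: length 8, value 24
Best: 32 score.

32 score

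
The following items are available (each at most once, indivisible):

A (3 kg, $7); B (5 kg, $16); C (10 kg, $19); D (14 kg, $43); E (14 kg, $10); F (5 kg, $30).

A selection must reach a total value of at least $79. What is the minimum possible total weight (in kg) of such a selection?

22

Subsets with value ≥ 79, sorted by total weight:
- A+D+F: weight 22, value 80
- B+D+F: weight 24, value 89
- A+B+D+F: weight 27, value 96
- C+D+F: weight 29, value 92
Minimum weight: 22 kg.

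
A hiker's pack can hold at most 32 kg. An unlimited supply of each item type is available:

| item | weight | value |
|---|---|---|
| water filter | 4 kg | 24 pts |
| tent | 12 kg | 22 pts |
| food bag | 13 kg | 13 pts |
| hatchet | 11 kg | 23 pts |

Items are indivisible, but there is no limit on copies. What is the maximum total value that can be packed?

Best value-per-unit is water filter at 24/4, and filling with it alone uses weight 8×4=32. No mix of the others beats 8×24 = 192.

192 pts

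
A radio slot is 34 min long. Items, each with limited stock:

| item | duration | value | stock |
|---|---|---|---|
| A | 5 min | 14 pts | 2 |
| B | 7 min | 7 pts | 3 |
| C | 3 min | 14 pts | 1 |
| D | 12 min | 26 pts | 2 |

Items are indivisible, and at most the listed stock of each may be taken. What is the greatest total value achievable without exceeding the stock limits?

Top feasible selections:
- 1×A + 1×C + 2×D: duration 32, value 80
- 2×A + 2×D: duration 34, value 80
- 2×A + 1×B + 1×C + 1×D: duration 32, value 75
- 1×B + 1×C + 2×D: duration 34, value 73
Best: 80 pts.

80 pts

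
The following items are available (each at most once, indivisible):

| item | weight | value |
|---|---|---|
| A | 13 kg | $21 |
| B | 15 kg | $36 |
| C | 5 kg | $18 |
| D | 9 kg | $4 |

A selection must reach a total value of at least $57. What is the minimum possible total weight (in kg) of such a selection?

Subsets with value ≥ 57, sorted by total weight:
- A+B: weight 28, value 57
- B+C+D: weight 29, value 58
Minimum weight: 28 kg.

28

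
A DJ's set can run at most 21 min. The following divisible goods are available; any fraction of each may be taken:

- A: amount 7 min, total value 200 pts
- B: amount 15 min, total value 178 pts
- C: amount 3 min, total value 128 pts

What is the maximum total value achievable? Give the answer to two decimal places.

Take in order of value per unit:
- C (128/3 per unit): all 3 → value 128, running total 128.00
- A (200/7 per unit): all 7 → value 200, running total 328.00
- B (178/15 per unit): 11 of 15 → value 11×178/15 = 130.5333, running total 458.53
Total 458.53.

458.53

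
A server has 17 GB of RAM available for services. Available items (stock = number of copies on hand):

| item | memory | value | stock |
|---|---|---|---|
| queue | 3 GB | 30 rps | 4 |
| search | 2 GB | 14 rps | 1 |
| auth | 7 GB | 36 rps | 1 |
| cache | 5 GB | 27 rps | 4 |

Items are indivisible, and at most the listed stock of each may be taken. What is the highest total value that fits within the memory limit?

147 rps

Best selections within memory 17 and stock limits:
- 4×queue + 1×cache: memory 17, value 147
- 4×queue + 1×search: memory 14, value 134
- 3×queue + 1×search + 1×cache: memory 16, value 131
- 3×queue + 1×auth: memory 16, value 126
Best: 147 rps.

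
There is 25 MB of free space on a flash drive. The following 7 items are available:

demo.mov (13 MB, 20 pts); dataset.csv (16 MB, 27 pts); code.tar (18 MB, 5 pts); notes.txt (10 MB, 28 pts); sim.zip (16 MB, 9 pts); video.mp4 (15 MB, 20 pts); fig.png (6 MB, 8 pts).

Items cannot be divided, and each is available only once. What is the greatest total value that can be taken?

Check high-value combinations within 25 MB:
- demo.mov+notes.txt: size 13+10=23, value 20+28=48
- notes.txt+video.mp4: size 10+15=25, value 28+20=48
- notes.txt+fig.png: size 10+6=16, value 28+8=36
- dataset.csv+fig.png: size 16+6=22, value 27+8=35
- notes.txt: size 10, value 28
Best: 48 pts.

48 pts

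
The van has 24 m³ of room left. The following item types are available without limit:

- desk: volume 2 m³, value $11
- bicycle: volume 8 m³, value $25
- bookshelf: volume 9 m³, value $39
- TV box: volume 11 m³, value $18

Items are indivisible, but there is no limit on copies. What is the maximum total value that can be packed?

$132

Best value-per-unit is desk at 11/2, and filling with it alone uses volume 12×2=24. No mix of the others beats 12×11 = 132.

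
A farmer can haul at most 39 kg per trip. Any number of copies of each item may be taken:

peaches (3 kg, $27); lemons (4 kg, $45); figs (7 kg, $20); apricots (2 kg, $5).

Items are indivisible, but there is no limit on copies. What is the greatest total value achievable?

Best value-per-unit is lemons at 45/4; filling with it alone gives 9×45 = 405.
Optimal mix: 1×peaches + 9×lemons → weight 39, value 432.

$432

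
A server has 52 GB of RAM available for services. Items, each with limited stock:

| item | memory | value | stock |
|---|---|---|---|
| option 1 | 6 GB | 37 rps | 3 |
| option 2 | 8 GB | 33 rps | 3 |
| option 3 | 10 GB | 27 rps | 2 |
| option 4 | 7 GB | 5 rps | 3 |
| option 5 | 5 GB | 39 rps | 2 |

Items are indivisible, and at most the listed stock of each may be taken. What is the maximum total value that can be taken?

Best selections within memory 52 and stock limits:
- 3×option 1 + 3×option 2 + 2×option 5: memory 52, value 288
- 3×option 1 + 2×option 2 + 1×option 4 + 2×option 5: memory 51, value 260
Best: 288 rps.

288 rps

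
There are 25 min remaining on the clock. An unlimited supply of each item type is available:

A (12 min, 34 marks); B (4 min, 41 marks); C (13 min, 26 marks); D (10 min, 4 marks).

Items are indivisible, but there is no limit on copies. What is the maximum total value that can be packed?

246 marks

Best value-per-unit is B at 41/4, and filling with it alone uses time 6×4=24. No mix of the others beats 6×41 = 246.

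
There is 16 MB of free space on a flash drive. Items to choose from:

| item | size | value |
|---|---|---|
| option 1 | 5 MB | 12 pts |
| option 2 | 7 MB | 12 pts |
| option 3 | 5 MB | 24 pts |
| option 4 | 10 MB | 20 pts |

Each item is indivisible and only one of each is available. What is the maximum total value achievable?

44 pts

This is a 0/1 knapsack; check combinations near the capacity.
- option 3+option 4: size 5+10=15, value 24+20=44
- option 1+option 3: size 5+5=10, value 12+24=36
- option 2+option 3: size 7+5=12, value 12+24=36
Best: 44 pts.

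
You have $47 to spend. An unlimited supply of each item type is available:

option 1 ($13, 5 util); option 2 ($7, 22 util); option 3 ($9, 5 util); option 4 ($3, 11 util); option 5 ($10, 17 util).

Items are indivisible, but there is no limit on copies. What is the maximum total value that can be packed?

Best value-per-unit is option 4 at 11/3; filling with it alone gives 15×11 = 165.
Optimal mix: 2×option 2 + 11×option 4 → cost 47, value 165.

165 util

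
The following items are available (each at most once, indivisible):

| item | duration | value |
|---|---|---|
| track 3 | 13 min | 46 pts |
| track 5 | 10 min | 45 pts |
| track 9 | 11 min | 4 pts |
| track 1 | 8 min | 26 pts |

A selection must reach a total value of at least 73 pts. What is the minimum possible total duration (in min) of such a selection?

Subsets with value ≥ 73, sorted by total duration:
- track 3+track 5: duration 23, value 91
- track 5+track 9+track 1: duration 29, value 75
- track 3+track 5+track 1: duration 31, value 117
Minimum duration: 23 min.

23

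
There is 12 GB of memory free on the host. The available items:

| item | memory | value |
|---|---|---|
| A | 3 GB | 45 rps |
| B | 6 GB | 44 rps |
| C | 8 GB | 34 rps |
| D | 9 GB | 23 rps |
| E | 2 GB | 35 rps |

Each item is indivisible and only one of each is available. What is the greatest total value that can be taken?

124 rps

Check high-value combinations within 12 GB:
- A+B+E: memory 3+6+2=11, value 45+44+35=124
- A+B: memory 3+6=9, value 45+44=89
- A+E: memory 3+2=5, value 45+35=80
- B+E: memory 6+2=8, value 44+35=79
Best: 124 rps.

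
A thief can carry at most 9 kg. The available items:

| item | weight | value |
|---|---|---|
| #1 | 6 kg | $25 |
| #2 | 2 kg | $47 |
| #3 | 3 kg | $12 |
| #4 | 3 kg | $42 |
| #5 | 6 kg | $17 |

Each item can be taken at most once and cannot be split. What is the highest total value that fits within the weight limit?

Check high-value combinations within 9 kg:
- #2+#3+#4: weight 2+3+3=8, value 47+12+42=101
- #2+#4: weight 2+3=5, value 47+42=89
- #1+#2: weight 6+2=8, value 25+47=72
- #1+#4: weight 6+3=9, value 25+42=67
- #2+#5: weight 2+6=8, value 47+17=64
Best: $101.

$101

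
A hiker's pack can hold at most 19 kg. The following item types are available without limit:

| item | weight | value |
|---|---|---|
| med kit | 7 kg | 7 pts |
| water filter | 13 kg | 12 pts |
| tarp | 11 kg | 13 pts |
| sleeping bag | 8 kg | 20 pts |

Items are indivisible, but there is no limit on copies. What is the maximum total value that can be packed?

40 pts

Best value-per-unit is sleeping bag at 20/8, and filling with it alone uses weight 2×8=16. No mix of the others beats 2×20 = 40.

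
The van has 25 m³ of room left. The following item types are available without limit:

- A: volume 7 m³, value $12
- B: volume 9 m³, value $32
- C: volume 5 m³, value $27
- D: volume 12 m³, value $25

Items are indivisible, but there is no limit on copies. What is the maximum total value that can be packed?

$135

Best value-per-unit is C at 27/5, and filling with it alone uses volume 5×5=25. No mix of the others beats 5×27 = 135.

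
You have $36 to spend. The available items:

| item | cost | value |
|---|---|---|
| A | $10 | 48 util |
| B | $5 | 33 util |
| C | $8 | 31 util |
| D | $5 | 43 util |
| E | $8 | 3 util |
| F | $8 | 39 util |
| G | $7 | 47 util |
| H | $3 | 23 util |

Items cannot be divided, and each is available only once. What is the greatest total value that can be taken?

216 util

Check high-value combinations within $36:
- B+C+D+F+G+H: cost 5+8+5+8+7+3=36, value 33+31+43+39+47+23=216
- A+B+D+F+G: cost 10+5+5+8+7=35, value 48+33+43+39+47=210
- A+B+C+D+G: cost 10+5+8+5+7=35, value 48+33+31+43+47=202
Best: 216 util.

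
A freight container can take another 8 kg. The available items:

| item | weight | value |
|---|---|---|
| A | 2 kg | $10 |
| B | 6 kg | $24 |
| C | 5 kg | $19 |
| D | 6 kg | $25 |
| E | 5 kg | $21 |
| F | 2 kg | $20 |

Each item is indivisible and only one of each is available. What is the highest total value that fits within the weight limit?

Check high-value combinations within 8 kg:
- D+F: weight 6+2=8, value 25+20=45
- B+F: weight 6+2=8, value 24+20=44
- E+F: weight 5+2=7, value 21+20=41
- C+F: weight 5+2=7, value 19+20=39
- A+D: weight 2+6=8, value 10+25=35
Best: $45.

$45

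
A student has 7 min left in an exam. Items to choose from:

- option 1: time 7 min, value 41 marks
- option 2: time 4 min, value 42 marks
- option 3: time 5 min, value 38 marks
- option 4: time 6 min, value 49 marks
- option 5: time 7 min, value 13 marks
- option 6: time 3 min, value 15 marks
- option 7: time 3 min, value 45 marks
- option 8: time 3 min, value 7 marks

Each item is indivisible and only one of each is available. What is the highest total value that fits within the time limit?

Check high-value combinations within 7 min:
- option 2+option 7: time 4+3=7, value 42+45=87
- option 6+option 7: time 3+3=6, value 15+45=60
- option 2+option 6: time 4+3=7, value 42+15=57
Best: 87 marks.

87 marks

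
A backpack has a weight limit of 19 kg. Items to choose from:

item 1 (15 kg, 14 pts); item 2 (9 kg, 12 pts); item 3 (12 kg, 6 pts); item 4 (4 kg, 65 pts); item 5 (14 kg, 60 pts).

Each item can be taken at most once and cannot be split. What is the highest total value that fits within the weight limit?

125 pts

Check high-value combinations within 19 kg:
- item 4+item 5: weight 4+14=18, value 65+60=125
- item 1+item 4: weight 15+4=19, value 14+65=79
- item 2+item 4: weight 9+4=13, value 12+65=77
- item 3+item 4: weight 12+4=16, value 6+65=71
- item 4: weight 4, value 65
Best: 125 pts.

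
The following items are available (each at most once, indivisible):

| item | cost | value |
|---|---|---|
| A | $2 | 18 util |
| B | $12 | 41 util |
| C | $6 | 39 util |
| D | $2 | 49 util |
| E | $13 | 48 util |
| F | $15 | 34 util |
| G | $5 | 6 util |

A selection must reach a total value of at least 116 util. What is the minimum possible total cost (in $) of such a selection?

Subsets with value ≥ 116, sorted by total cost:
- B+C+D: cost 20, value 129
- C+D+E: cost 21, value 136
- A+B+C+D: cost 22, value 147
- A+D+E+G: cost 22, value 121
Minimum cost: 20 $.

20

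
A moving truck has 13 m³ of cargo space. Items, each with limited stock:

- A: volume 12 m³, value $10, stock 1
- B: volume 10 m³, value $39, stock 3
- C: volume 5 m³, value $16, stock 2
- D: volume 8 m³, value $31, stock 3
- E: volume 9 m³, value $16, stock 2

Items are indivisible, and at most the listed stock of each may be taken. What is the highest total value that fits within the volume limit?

Top feasible selections:
- 1×C + 1×D: volume 13, value 47
- 1×B: volume 10, value 39
Best: $47.

$47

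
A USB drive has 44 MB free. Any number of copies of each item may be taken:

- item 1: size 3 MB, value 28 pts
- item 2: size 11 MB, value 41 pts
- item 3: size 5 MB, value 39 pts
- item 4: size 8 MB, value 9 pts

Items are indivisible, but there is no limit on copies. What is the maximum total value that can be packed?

Best value-per-unit is item 1 at 28/3; filling with it alone gives 14×28 = 392.
Optimal mix: 13×item 1 + 1×item 3 → size 44, value 403.

403 pts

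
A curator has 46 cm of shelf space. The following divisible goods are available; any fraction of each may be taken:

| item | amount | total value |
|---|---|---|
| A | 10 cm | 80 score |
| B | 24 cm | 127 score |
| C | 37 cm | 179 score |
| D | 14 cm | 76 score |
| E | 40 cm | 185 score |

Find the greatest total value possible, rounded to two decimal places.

272.42

Take in order of value per unit:
- A (80/10 per unit): all 10 → value 80, running total 80.00
- D (76/14 per unit): all 14 → value 76, running total 156.00
- B (127/24 per unit): 22 of 24 → value 22×127/24 = 116.4167, running total 272.42
Total 272.42.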